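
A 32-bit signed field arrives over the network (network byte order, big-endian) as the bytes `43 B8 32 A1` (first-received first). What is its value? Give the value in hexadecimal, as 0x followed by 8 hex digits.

0x43B832A1

Big-endian: lowest address holds the most-significant byte.
The bytes are already most-significant first: 0x43B832A1.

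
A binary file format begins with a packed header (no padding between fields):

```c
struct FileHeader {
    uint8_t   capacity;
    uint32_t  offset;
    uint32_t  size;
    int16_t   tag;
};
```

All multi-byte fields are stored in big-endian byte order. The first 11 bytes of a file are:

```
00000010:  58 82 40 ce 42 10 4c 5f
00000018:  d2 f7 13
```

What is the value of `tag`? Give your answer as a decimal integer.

-2285

`tag` follows `capacity` (1 B), `offset` (4 B), `size` (4 B), so it starts at offset 1 + 4 + 4 = 9 and occupies 2 bytes.
Bytes at offsets 9..10: F7 13.
Big-endian stores the most-significant byte at the lowest address.
The bytes are already most-significant first: 0xF713.
Top bit is set, so as a signed 16-bit value this is 0xF713 − 2^16 = -2285.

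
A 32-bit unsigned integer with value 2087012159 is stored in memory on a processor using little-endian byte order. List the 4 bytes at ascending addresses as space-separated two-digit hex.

3F 47 65 7C

2087012159 in hexadecimal, padded to 32 bits, is 0x7C65473F.
Split into bytes (most-significant first): 7C 65 47 3F.
Little-endian stores the least-significant byte at the lowest address.
So at ascending addresses the bytes are 3F 47 65 7C.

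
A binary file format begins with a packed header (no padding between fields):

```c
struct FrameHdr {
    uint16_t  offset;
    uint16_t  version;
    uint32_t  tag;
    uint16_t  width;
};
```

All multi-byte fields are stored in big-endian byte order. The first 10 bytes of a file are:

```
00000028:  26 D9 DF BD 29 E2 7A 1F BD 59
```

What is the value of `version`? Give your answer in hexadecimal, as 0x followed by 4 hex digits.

`version` follows `offset` (2 bytes), so it starts at byte offset 2 and occupies 2 bytes.
Bytes at offsets 2..3: DF BD.
Big-endian: lowest address holds the most-significant byte.
The bytes are already most-significant first: 0xDFBD.

0xDFBD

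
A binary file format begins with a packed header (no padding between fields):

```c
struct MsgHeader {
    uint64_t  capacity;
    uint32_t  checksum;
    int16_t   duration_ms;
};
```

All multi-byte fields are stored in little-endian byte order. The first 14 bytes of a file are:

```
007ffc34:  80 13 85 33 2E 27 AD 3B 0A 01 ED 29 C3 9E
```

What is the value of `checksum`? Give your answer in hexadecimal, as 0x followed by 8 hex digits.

`checksum` follows `capacity` (8 bytes), so it starts at byte offset 8 and occupies 4 bytes.
Bytes at offsets 8..11: 0A 01 ED 29.
In little-endian order the low byte comes first in memory.
Reassemble most-significant byte first: 29 ED 01 0A → 0x29ED010A.

0x29ED010A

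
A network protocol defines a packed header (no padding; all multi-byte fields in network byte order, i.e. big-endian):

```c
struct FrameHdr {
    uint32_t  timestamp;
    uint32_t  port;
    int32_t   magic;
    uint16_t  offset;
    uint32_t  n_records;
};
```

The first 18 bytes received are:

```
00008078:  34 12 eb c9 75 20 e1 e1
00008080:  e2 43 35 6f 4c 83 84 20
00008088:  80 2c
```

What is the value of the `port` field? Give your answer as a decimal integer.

1965089249

`port` follows `timestamp` (4 bytes), so it starts at byte offset 4 and occupies 4 bytes.
Bytes at offsets 4..7: 75 20 E1 E1.
Big-endian: lowest address holds the most-significant byte.
The bytes are already most-significant first: 0x7520E1E1.
0x7520E1E1 = 1965089249.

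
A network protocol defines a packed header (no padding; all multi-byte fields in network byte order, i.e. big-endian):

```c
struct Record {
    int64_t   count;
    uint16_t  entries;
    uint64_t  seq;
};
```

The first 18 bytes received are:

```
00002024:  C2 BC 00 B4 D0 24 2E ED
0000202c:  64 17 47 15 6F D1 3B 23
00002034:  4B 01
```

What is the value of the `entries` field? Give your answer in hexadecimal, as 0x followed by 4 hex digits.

`entries` follows `count` (8 bytes), so it starts at byte offset 8 and occupies 2 bytes.
Bytes at offsets 8..9: 64 17.
In big-endian order the high byte comes first in memory.
The bytes are already most-significant first: 0x6417.

0x6417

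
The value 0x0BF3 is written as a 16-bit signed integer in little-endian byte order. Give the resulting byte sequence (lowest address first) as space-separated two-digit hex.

Split into bytes (most-significant first): 0B F3.
Little-endian: lowest address holds the least-significant byte.
So at ascending addresses the bytes are F3 0B.

F3 0B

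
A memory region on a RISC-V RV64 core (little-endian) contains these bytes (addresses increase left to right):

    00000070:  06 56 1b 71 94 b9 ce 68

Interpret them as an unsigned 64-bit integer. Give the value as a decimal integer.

7552177672350815750

Little-endian: lowest address holds the least-significant byte.
Reassemble most-significant byte first: 68 CE B9 94 71 1B 56 06 → 0x68CEB994711B5606.
0x68CEB994711B5606 = 7552177672350815750.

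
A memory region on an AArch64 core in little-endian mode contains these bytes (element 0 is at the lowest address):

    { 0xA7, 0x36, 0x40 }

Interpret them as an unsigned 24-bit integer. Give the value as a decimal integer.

4208295

Little-endian stores the least-significant byte at the lowest address.
Reassemble most-significant byte first: 40 36 A7 → 0x4036A7.
0x4036A7 = 4208295.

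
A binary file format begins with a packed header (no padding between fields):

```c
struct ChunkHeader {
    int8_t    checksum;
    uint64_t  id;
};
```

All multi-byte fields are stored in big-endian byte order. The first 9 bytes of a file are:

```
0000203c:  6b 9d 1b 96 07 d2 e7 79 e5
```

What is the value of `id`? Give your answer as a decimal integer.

11320807048673196517

`id` follows `checksum` (1 byte), so it starts at byte offset 1 and occupies 8 bytes.
Bytes at offsets 1..8: 9D 1B 96 07 D2 E7 79 E5.
Big-endian stores the most-significant byte at the lowest address.
The bytes are already most-significant first: 0x9D1B9607D2E779E5.
0x9D1B9607D2E779E5 = 11320807048673196517.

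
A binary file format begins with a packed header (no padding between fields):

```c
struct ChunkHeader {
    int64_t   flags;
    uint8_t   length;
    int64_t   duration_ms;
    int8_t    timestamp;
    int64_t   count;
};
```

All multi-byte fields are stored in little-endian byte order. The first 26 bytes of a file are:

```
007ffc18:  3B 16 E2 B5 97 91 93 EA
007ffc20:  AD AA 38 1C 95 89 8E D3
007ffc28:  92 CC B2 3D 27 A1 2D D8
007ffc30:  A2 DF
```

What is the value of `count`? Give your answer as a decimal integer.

`count` follows `flags` (8 B), `length` (1 B), `duration_ms` (8 B), `timestamp` (1 B), so it starts at offset 8 + 1 + 8 + 1 = 18 and occupies 8 bytes.
Bytes at offsets 18..25: B2 3D 27 A1 2D D8 A2 DF.
Little-endian: lowest address holds the least-significant byte.
Reassemble most-significant byte first: DF A2 D8 2D A1 27 3D B2 → 0xDFA2D82DA1273DB2.
Top bit is set, so as a signed 64-bit value this is 0xDFA2D82DA1273DB2 − 2^64 = -2332063966535664206.

-2332063966535664206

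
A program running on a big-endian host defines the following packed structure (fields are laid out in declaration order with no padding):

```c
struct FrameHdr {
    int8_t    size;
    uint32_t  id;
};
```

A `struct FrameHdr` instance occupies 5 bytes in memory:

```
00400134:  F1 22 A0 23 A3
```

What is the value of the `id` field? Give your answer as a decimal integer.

`id` follows `size` (1 byte), so it starts at byte offset 1 and occupies 4 bytes.
Bytes at offsets 1..4: 22 A0 23 A3.
In big-endian order the high byte comes first in memory.
The bytes are already most-significant first: 0x22A023A3.
0x22A023A3 = 580920227.

580920227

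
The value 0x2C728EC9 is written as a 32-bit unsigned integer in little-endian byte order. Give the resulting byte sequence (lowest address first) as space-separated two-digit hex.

C9 8E 72 2C

Split into bytes (most-significant first): 2C 72 8E C9.
Little-endian stores the least-significant byte at the lowest address.
So at ascending addresses the bytes are C9 8E 72 2C.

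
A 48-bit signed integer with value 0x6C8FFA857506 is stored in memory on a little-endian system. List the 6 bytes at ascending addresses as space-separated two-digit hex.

Split into bytes (most-significant first): 6C 8F FA 85 75 06.
In little-endian order the low byte comes first in memory.
So at ascending addresses the bytes are 06 75 85 FA 8F 6C.

06 75 85 FA 8F 6C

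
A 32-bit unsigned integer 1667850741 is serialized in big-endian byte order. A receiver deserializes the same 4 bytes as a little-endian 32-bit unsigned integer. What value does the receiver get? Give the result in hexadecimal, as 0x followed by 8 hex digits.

1667850741 in 32-bit hexadecimal is 0x636961F5.
Stored big-endian, the bytes at ascending addresses are 63 69 61 F5.
Read back as little-endian, the first byte is least significant, giving 0xF5616963.

0xF5616963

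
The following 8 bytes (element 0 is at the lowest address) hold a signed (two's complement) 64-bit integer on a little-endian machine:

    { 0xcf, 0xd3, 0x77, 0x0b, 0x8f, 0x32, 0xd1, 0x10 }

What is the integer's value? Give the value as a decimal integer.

1211805364693488591

Little-endian stores the least-significant byte at the lowest address.
Reassemble most-significant byte first: 10 D1 32 8F 0B 77 D3 CF → 0x10D1328F0B77D3CF.
0x10D1328F0B77D3CF = 1211805364693488591.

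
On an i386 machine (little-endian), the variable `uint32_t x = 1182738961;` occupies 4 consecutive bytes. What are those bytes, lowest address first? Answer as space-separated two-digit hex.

1182738961 in hexadecimal, padded to 32 bits, is 0x467F2A11.
Split into bytes (most-significant first): 46 7F 2A 11.
Little-endian stores the least-significant byte at the lowest address.
So at ascending addresses the bytes are 11 2A 7F 46.

11 2A 7F 46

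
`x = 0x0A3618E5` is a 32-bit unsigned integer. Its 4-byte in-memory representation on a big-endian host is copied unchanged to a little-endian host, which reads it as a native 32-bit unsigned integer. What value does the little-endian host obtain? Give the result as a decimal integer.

Stored big-endian, the bytes at ascending addresses are 0A 36 18 E5.
Read back as little-endian, the first byte is least significant, giving 0xE518360A.
0xE518360A = 3843569162.

3843569162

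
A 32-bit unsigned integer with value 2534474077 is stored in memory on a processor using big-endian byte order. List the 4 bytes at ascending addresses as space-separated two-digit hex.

97 11 01 5D

2534474077 in hexadecimal, padded to 32 bits, is 0x9711015D.
Split into bytes (most-significant first): 97 11 01 5D.
Big-endian: lowest address holds the most-significant byte.
So the memory order matches the most-significant-first order: 97 11 01 5D.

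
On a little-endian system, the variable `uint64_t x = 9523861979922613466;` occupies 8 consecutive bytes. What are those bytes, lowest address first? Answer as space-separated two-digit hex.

9523861979922613466 in hexadecimal, padded to 64 bits, is 0x842B8E02DB22C4DA.
Split into bytes (most-significant first): 84 2B 8E 02 DB 22 C4 DA.
Little-endian stores the least-significant byte at the lowest address.
So at ascending addresses the bytes are DA C4 22 DB 02 8E 2B 84.

DA C4 22 DB 02 8E 2B 84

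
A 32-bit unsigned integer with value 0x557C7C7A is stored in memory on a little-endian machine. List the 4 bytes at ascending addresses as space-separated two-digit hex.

Split into bytes (most-significant first): 55 7C 7C 7A.
Little-endian: lowest address holds the least-significant byte.
So at ascending addresses the bytes are 7A 7C 7C 55.

7A 7C 7C 55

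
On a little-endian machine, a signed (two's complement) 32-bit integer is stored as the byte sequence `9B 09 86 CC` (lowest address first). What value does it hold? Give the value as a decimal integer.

Little-endian stores the least-significant byte at the lowest address.
Reassemble most-significant byte first: CC 86 09 9B → 0xCC86099B.
Top bit is set, so as a signed 32-bit value this is 0xCC86099B − 2^32 = -863630949.

-863630949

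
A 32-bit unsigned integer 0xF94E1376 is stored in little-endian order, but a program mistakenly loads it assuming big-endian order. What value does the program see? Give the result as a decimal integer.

Stored little-endian, the bytes at ascending addresses are 76 13 4E F9.
Read back as big-endian, the last byte is least significant, giving 0x76134EF9.
0x76134EF9 = 1980976889.

1980976889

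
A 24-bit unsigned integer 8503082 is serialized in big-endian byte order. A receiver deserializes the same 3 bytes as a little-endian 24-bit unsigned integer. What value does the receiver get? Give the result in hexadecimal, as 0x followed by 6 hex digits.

0x2ABF81

8503082 in 24-bit hexadecimal is 0x81BF2A.
Stored big-endian, the bytes at ascending addresses are 81 BF 2A.
Read back as little-endian, the first byte is least significant, giving 0x2ABF81.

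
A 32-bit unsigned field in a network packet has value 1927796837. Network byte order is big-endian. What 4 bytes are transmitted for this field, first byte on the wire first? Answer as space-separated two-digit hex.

1927796837 in hexadecimal, padded to 32 bits, is 0x72E7D865.
Split into bytes (most-significant first): 72 E7 D8 65.
In big-endian order the high byte comes first in memory.
So the memory order matches the most-significant-first order: 72 E7 D8 65.

72 E7 D8 65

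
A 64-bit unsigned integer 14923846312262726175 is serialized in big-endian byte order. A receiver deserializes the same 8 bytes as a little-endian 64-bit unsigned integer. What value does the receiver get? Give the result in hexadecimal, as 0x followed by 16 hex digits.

14923846312262726175 in 64-bit hexadecimal is 0xCF1C2726ACF1721F.
Stored big-endian, the bytes at ascending addresses are CF 1C 27 26 AC F1 72 1F.
Read back as little-endian, the first byte is least significant, giving 0x1F72F1AC26271CCF.

0x1F72F1AC26271CCF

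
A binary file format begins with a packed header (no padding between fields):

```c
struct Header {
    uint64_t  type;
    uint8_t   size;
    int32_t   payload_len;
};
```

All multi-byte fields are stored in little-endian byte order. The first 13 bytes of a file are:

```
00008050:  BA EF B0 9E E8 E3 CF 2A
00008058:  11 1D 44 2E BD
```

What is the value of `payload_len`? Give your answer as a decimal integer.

`payload_len` follows `type` (8 B), `size` (1 B), so it starts at offset 8 + 1 = 9 and occupies 4 bytes.
Bytes at offsets 9..12: 1D 44 2E BD.
Little-endian: lowest address holds the least-significant byte.
Reassemble most-significant byte first: BD 2E 44 1D → 0xBD2E441D.
Top bit is set, so as a signed 32-bit value this is 0xBD2E441D − 2^32 = -1121041379.

-1121041379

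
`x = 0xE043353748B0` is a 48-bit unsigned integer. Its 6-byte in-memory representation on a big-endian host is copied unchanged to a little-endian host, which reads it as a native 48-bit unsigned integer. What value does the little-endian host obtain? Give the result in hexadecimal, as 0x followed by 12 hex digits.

0xB048373543E0

Stored big-endian, the bytes at ascending addresses are E0 43 35 37 48 B0.
Read back as little-endian, the first byte is least significant, giving 0xB048373543E0.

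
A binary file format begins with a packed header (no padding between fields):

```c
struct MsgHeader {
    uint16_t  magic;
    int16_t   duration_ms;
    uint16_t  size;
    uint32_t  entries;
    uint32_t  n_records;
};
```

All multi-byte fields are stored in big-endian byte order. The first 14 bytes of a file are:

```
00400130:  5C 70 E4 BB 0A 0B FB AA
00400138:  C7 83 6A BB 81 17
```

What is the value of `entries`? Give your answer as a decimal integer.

4222273411

`entries` follows `magic` (2 B), `duration_ms` (2 B), `size` (2 B), so it starts at offset 2 + 2 + 2 = 6 and occupies 4 bytes.
Bytes at offsets 6..9: FB AA C7 83.
In big-endian order the high byte comes first in memory.
The bytes are already most-significant first: 0xFBAAC783.
0xFBAAC783 = 4222273411.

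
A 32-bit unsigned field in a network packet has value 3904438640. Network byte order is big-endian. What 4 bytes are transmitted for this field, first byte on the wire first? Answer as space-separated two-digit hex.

E8 B9 01 70

3904438640 in hexadecimal, padded to 32 bits, is 0xE8B90170.
Split into bytes (most-significant first): E8 B9 01 70.
In big-endian order the high byte comes first in memory.
So the memory order matches the most-significant-first order: E8 B9 01 70.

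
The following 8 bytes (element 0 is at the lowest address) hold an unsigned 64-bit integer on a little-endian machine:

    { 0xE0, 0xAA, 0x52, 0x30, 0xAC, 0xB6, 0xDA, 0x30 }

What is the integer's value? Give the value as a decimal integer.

In little-endian order the low byte comes first in memory.
Reassemble most-significant byte first: 30 DA B6 AC 30 52 AA E0 → 0x30DAB6AC3052AAE0.
0x30DAB6AC3052AAE0 = 3520326909404818144.

3520326909404818144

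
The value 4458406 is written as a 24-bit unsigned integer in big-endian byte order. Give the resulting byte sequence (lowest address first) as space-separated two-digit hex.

44 07 A6

4458406 in hexadecimal, padded to 24 bits, is 0x4407A6.
Split into bytes (most-significant first): 44 07 A6.
Big-endian stores the most-significant byte at the lowest address.
So the memory order matches the most-significant-first order: 44 07 A6.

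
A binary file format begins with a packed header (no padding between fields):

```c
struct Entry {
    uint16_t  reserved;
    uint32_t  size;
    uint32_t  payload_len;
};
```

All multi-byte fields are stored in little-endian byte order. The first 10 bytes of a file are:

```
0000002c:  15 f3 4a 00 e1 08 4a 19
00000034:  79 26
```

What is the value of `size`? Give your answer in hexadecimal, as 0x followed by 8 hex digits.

0x08E1004A

`size` follows `reserved` (2 bytes), so it starts at byte offset 2 and occupies 4 bytes.
Bytes at offsets 2..5: 4A 00 E1 08.
Little-endian: lowest address holds the least-significant byte.
Reassemble most-significant byte first: 08 E1 00 4A → 0x08E1004A.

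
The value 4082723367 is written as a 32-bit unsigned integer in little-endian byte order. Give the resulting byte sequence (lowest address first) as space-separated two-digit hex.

27 6A 59 F3

4082723367 in hexadecimal, padded to 32 bits, is 0xF3596A27.
Split into bytes (most-significant first): F3 59 6A 27.
Little-endian: lowest address holds the least-significant byte.
So at ascending addresses the bytes are 27 6A 59 F3.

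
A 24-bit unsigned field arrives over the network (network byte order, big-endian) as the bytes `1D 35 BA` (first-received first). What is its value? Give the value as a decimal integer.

In big-endian order the high byte comes first in memory.
The bytes are already most-significant first: 0x1D35BA.
0x1D35BA = 1914298.

1914298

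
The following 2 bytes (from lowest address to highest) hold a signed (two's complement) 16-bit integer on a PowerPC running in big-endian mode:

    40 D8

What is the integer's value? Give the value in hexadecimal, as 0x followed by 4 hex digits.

0x40D8

Big-endian stores the most-significant byte at the lowest address.
The bytes are already most-significant first: 0x40D8.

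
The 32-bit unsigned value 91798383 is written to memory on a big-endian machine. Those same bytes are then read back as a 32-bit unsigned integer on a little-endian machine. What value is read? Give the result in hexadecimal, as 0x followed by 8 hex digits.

91798383 in 32-bit hexadecimal is 0x0578BB6F.
Stored big-endian, the bytes at ascending addresses are 05 78 BB 6F.
Read back as little-endian, the first byte is least significant, giving 0x6FBB7805.

0x6FBB7805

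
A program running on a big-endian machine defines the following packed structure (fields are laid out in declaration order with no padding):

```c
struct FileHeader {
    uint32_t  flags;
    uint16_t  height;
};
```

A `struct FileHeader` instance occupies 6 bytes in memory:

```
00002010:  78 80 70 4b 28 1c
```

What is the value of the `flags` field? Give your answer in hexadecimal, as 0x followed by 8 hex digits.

`flags` is the first field, at byte offset 0, occupying 4 bytes.
Bytes at offsets 0..3: 78 80 70 4B.
In big-endian order the high byte comes first in memory.
The bytes are already most-significant first: 0x7880704B.

0x7880704B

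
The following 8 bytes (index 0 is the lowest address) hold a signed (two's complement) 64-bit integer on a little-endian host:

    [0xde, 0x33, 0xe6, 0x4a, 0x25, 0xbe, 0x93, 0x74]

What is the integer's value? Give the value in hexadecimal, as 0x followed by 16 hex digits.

0x7493BE254AE633DE

Little-endian stores the least-significant byte at the lowest address.
Reassemble most-significant byte first: 74 93 BE 25 4A E6 33 DE → 0x7493BE254AE633DE.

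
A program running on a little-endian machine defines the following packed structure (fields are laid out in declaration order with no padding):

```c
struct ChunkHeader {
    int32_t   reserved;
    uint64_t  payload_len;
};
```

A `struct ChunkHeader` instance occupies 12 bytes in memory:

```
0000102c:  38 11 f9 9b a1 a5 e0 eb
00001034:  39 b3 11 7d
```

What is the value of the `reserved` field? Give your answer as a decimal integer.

-1678175944

`reserved` is the first field, at byte offset 0, occupying 4 bytes.
Bytes at offsets 0..3: 38 11 F9 9B.
Little-endian: lowest address holds the least-significant byte.
Reassemble most-significant byte first: 9B F9 11 38 → 0x9BF91138.
Top bit is set, so as a signed 32-bit value this is 0x9BF91138 − 2^32 = -1678175944.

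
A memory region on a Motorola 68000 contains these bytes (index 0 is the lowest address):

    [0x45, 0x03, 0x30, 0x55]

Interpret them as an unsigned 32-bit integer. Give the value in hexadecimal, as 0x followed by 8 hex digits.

In big-endian order the high byte comes first in memory.
The bytes are already most-significant first: 0x45033055.

0x45033055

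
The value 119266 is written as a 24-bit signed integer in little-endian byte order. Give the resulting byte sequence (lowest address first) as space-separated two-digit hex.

E2 D1 01

119266 in hexadecimal, padded to 24 bits, is 0x01D1E2.
Split into bytes (most-significant first): 01 D1 E2.
In little-endian order the low byte comes first in memory.
So at ascending addresses the bytes are E2 D1 01.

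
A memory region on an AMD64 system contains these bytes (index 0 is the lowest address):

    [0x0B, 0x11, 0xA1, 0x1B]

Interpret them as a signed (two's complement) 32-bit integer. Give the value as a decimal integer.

Little-endian stores the least-significant byte at the lowest address.
Reassemble most-significant byte first: 1B A1 11 0B → 0x1BA1110B.
0x1BA1110B = 463540491.

463540491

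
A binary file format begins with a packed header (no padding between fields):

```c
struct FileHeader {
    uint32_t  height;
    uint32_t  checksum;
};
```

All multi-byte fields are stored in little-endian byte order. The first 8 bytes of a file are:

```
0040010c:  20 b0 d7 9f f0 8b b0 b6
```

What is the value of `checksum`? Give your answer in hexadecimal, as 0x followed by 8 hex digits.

0xB6B08BF0

`checksum` follows `height` (4 bytes), so it starts at byte offset 4 and occupies 4 bytes.
Bytes at offsets 4..7: F0 8B B0 B6.
Little-endian: lowest address holds the least-significant byte.
Reassemble most-significant byte first: B6 B0 8B F0 → 0xB6B08BF0.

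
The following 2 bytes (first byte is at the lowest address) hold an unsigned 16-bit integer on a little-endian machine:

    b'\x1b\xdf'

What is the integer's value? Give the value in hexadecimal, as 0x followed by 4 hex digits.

Little-endian: lowest address holds the least-significant byte.
Reassemble most-significant byte first: DF 1B → 0xDF1B.

0xDF1B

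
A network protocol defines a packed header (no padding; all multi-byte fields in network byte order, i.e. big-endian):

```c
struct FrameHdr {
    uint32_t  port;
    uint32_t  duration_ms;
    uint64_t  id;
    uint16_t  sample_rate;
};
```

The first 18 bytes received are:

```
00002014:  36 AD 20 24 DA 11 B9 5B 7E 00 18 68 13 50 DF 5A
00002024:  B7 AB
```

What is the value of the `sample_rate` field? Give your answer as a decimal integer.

47019

`sample_rate` follows `port` (4 B), `duration_ms` (4 B), `id` (8 B), so it starts at offset 4 + 4 + 8 = 16 and occupies 2 bytes.
Bytes at offsets 16..17: B7 AB.
Big-endian: lowest address holds the most-significant byte.
The bytes are already most-significant first: 0xB7AB.
0xB7AB = 47019.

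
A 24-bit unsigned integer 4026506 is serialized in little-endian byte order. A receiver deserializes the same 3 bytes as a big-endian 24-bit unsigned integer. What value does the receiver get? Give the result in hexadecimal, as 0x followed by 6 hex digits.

0x8A703D

4026506 in 24-bit hexadecimal is 0x3D708A.
Stored little-endian, the bytes at ascending addresses are 8A 70 3D.
Read back as big-endian, the last byte is least significant, giving 0x8A703D.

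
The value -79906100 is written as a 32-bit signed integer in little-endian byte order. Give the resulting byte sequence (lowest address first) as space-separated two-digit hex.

CC BA 3C FB

Two's complement of -79906100 in 32 bits: 79906100 = 0x04C34534; invert → 0xFB3CBACB; add 1 → 0xFB3CBACC.
Split into bytes (most-significant first): FB 3C BA CC.
Little-endian: lowest address holds the least-significant byte.
So at ascending addresses the bytes are CC BA 3C FB.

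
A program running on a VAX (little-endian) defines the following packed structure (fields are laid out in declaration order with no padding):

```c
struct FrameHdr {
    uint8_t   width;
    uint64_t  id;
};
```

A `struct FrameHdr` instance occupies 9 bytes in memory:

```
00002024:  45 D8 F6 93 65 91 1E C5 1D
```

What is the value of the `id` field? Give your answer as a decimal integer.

2145154407335196376

`id` follows `width` (1 byte), so it starts at byte offset 1 and occupies 8 bytes.
Bytes at offsets 1..8: D8 F6 93 65 91 1E C5 1D.
In little-endian order the low byte comes first in memory.
Reassemble most-significant byte first: 1D C5 1E 91 65 93 F6 D8 → 0x1DC51E916593F6D8.
0x1DC51E916593F6D8 = 2145154407335196376.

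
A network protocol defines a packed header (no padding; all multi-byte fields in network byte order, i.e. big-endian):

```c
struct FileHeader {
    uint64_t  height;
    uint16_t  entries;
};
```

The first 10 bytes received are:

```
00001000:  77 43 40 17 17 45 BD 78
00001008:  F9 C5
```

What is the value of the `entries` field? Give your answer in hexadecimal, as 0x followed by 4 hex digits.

`entries` follows `height` (8 bytes), so it starts at byte offset 8 and occupies 2 bytes.
Bytes at offsets 8..9: F9 C5.
Big-endian: lowest address holds the most-significant byte.
The bytes are already most-significant first: 0xF9C5.

0xF9C5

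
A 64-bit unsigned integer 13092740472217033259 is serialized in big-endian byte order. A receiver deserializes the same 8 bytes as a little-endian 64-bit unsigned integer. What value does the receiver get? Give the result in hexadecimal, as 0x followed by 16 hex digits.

13092740472217033259 in 64-bit hexadecimal is 0xB5B2C21756E05A2B.
Stored big-endian, the bytes at ascending addresses are B5 B2 C2 17 56 E0 5A 2B.
Read back as little-endian, the first byte is least significant, giving 0x2B5AE05617C2B2B5.

0x2B5AE05617C2B2B5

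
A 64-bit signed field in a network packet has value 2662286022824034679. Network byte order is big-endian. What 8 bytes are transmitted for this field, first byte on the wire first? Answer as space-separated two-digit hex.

24 F2 57 08 48 EA 01 77

2662286022824034679 in hexadecimal, padded to 64 bits, is 0x24F2570848EA0177.
Split into bytes (most-significant first): 24 F2 57 08 48 EA 01 77.
Big-endian: lowest address holds the most-significant byte.
So the memory order matches the most-significant-first order: 24 F2 57 08 48 EA 01 77.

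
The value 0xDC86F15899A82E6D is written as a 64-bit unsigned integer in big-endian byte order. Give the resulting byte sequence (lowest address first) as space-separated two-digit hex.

DC 86 F1 58 99 A8 2E 6D

Split into bytes (most-significant first): DC 86 F1 58 99 A8 2E 6D.
In big-endian order the high byte comes first in memory.
So the memory order matches the most-significant-first order: DC 86 F1 58 99 A8 2E 6D.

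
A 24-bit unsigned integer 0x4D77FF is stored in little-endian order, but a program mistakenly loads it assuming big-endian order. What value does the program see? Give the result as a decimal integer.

Stored little-endian, the bytes at ascending addresses are FF 77 4D.
Read back as big-endian, the last byte is least significant, giving 0xFF774D.
0xFF774D = 16742221.

16742221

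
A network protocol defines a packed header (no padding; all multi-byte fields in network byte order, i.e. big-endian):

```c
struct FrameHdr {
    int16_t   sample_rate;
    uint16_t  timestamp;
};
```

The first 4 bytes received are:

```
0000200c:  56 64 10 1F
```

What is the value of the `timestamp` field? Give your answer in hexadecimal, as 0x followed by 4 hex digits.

0x101F

`timestamp` follows `sample_rate` (2 bytes), so it starts at byte offset 2 and occupies 2 bytes.
Bytes at offsets 2..3: 10 1F.
Big-endian: lowest address holds the most-significant byte.
The bytes are already most-significant first: 0x101F.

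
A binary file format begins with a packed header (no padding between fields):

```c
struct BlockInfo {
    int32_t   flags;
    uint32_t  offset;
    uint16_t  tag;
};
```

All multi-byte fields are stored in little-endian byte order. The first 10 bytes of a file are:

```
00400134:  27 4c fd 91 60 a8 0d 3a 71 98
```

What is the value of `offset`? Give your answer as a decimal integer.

973973600

`offset` follows `flags` (4 bytes), so it starts at byte offset 4 and occupies 4 bytes.
Bytes at offsets 4..7: 60 A8 0D 3A.
In little-endian order the low byte comes first in memory.
Reassemble most-significant byte first: 3A 0D A8 60 → 0x3A0DA860.
0x3A0DA860 = 973973600.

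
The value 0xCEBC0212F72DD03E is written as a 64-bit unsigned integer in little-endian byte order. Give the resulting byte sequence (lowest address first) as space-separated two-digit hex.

Split into bytes (most-significant first): CE BC 02 12 F7 2D D0 3E.
Little-endian: lowest address holds the least-significant byte.
So at ascending addresses the bytes are 3E D0 2D F7 12 02 BC CE.

3E D0 2D F7 12 02 BC CE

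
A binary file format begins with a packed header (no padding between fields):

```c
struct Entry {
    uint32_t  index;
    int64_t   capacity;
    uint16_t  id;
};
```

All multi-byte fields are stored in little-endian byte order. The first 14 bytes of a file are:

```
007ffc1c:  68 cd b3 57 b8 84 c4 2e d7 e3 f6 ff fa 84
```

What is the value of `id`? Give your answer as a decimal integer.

34042

`id` follows `index` (4 B), `capacity` (8 B), so it starts at offset 4 + 8 = 12 and occupies 2 bytes.
Bytes at offsets 12..13: FA 84.
Little-endian: lowest address holds the least-significant byte.
Reassemble most-significant byte first: 84 FA → 0x84FA.
0x84FA = 34042.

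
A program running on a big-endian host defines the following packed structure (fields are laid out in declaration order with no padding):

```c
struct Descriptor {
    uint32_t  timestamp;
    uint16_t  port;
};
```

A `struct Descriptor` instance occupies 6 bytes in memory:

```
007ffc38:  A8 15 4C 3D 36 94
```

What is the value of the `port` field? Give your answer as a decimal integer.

`port` follows `timestamp` (4 bytes), so it starts at byte offset 4 and occupies 2 bytes.
Bytes at offsets 4..5: 36 94.
Big-endian stores the most-significant byte at the lowest address.
The bytes are already most-significant first: 0x3694.
0x3694 = 13972.

13972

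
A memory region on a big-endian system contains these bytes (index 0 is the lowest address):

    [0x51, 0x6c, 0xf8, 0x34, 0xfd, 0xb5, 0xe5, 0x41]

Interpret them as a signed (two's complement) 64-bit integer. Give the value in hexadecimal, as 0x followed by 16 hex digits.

0x516CF834FDB5E541

In big-endian order the high byte comes first in memory.
The bytes are already most-significant first: 0x516CF834FDB5E541.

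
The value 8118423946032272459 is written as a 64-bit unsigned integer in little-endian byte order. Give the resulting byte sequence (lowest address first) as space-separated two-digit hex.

8118423946032272459 in hexadecimal, padded to 64 bits, is 0x70AA6F90CF47544B.
Split into bytes (most-significant first): 70 AA 6F 90 CF 47 54 4B.
Little-endian: lowest address holds the least-significant byte.
So at ascending addresses the bytes are 4B 54 47 CF 90 6F AA 70.

4B 54 47 CF 90 6F AA 70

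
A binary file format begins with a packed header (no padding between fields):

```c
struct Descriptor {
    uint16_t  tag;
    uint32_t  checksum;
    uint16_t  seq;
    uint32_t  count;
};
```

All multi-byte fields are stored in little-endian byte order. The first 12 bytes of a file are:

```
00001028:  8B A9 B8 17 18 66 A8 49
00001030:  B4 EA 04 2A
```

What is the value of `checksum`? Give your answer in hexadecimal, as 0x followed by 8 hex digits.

`checksum` follows `tag` (2 bytes), so it starts at byte offset 2 and occupies 4 bytes.
Bytes at offsets 2..5: B8 17 18 66.
Little-endian stores the least-significant byte at the lowest address.
Reassemble most-significant byte first: 66 18 17 B8 → 0x661817B8.

0x661817B8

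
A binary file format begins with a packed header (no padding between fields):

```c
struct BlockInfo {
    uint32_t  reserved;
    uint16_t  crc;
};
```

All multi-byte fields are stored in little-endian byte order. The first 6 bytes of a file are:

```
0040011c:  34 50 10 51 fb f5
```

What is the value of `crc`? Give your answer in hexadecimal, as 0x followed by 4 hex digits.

`crc` follows `reserved` (4 bytes), so it starts at byte offset 4 and occupies 2 bytes.
Bytes at offsets 4..5: FB F5.
In little-endian order the low byte comes first in memory.
Reassemble most-significant byte first: F5 FB → 0xF5FB.

0xF5FB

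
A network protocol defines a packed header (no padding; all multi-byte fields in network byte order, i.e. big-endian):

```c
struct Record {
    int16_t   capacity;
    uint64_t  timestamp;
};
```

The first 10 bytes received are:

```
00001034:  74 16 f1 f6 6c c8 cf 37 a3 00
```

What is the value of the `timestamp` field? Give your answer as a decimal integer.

`timestamp` follows `capacity` (2 bytes), so it starts at byte offset 2 and occupies 8 bytes.
Bytes at offsets 2..9: F1 F6 6C C8 CF 37 A3 00.
Big-endian: lowest address holds the most-significant byte.
The bytes are already most-significant first: 0xF1F66CC8CF37A300.
0xF1F66CC8CF37A300 = 17435242617137242880.

17435242617137242880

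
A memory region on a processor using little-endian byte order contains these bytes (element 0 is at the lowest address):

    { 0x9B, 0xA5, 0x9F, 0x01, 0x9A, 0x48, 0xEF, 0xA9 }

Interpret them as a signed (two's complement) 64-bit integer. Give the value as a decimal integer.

-6201658335576480357

Little-endian: lowest address holds the least-significant byte.
Reassemble most-significant byte first: A9 EF 48 9A 01 9F A5 9B → 0xA9EF489A019FA59B.
Top bit is set, so as a signed 64-bit value this is 0xA9EF489A019FA59B − 2^64 = -6201658335576480357.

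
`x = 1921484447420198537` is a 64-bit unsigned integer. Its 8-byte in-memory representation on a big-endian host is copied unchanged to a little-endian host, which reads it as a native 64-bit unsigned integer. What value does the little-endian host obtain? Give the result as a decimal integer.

1921484447420198537 in 64-bit hexadecimal is 0x1AAA7BECA9EB2E89.
Stored big-endian, the bytes at ascending addresses are 1A AA 7B EC A9 EB 2E 89.
Read back as little-endian, the first byte is least significant, giving 0x892EEBA9EC7BAA1A.
0x892EEBA9EC7BAA1A = 9885097347174345242.

9885097347174345242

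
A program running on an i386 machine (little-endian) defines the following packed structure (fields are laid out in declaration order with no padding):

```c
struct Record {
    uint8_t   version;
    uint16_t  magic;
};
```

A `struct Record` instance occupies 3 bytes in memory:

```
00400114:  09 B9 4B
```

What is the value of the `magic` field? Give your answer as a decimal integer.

19385

`magic` follows `version` (1 byte), so it starts at byte offset 1 and occupies 2 bytes.
Bytes at offsets 1..2: B9 4B.
Little-endian: lowest address holds the least-significant byte.
Reassemble most-significant byte first: 4B B9 → 0x4BB9.
0x4BB9 = 19385.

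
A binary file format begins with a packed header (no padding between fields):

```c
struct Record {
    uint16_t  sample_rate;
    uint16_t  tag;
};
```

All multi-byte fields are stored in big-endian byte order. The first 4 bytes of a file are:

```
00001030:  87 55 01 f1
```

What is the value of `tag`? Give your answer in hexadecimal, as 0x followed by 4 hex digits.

0x01F1

`tag` follows `sample_rate` (2 bytes), so it starts at byte offset 2 and occupies 2 bytes.
Bytes at offsets 2..3: 01 F1.
Big-endian stores the most-significant byte at the lowest address.
The bytes are already most-significant first: 0x01F1.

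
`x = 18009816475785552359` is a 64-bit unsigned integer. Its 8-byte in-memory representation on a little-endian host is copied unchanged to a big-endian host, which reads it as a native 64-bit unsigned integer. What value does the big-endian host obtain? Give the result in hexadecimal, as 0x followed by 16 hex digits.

18009816475785552359 in 64-bit hexadecimal is 0xF9EFB8AA252CE1E7.
Stored little-endian, the bytes at ascending addresses are E7 E1 2C 25 AA B8 EF F9.
Read back as big-endian, the last byte is least significant, giving 0xE7E12C25AAB8EFF9.

0xE7E12C25AAB8EFF9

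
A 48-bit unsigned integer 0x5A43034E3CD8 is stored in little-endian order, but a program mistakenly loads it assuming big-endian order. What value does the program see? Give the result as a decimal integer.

Stored little-endian, the bytes at ascending addresses are D8 3C 4E 03 43 5A.
Read back as big-endian, the last byte is least significant, giving 0xD83C4E03435A.
0xD83C4E03435A = 237753518474074.

237753518474074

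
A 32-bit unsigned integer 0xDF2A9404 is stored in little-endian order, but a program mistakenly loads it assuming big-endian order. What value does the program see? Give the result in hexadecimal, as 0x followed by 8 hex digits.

0x04942ADF

Stored little-endian, the bytes at ascending addresses are 04 94 2A DF.
Read back as big-endian, the last byte is least significant, giving 0x04942ADF.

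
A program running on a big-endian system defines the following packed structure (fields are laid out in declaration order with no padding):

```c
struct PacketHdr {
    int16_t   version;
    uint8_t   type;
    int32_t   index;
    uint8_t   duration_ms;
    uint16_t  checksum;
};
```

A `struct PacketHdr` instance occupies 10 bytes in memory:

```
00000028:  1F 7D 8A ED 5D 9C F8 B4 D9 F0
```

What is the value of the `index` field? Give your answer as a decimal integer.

-312632072

`index` follows `version` (2 B), `type` (1 B), so it starts at offset 2 + 1 = 3 and occupies 4 bytes.
Bytes at offsets 3..6: ED 5D 9C F8.
Big-endian: lowest address holds the most-significant byte.
The bytes are already most-significant first: 0xED5D9CF8.
Top bit is set, so as a signed 32-bit value this is 0xED5D9CF8 − 2^32 = -312632072.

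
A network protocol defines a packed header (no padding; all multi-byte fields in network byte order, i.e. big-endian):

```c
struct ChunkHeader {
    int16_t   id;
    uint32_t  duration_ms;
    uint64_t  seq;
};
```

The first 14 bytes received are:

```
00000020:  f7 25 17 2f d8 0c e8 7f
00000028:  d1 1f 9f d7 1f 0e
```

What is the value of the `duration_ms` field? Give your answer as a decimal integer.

`duration_ms` follows `id` (2 bytes), so it starts at byte offset 2 and occupies 4 bytes.
Bytes at offsets 2..5: 17 2F D8 0C.
Big-endian stores the most-significant byte at the lowest address.
The bytes are already most-significant first: 0x172FD80C.
0x172FD80C = 389011468.

389011468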